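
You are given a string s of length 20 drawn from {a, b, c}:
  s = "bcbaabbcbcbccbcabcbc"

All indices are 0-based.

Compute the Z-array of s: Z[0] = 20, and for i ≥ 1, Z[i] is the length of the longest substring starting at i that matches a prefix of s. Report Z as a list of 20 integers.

[20, 0, 1, 0, 0, 1, 3, 0, 3, 0, 2, 0, 0, 2, 0, 0, 3, 0, 2, 0]

Z[0]=20
i=1: i≥r, start 0; Z[1]=0
i=2: i≥r, start 0; Z[2]=1 scan→box=[2,3)
i=3: i≥r, start 0; Z[3]=0
i=4: i≥r, start 0; Z[4]=0
i=5: i≥r, start 0; Z[5]=1 scan→box=[5,6)
i=6: i≥r, start 0; Z[6]=3 scan→box=[6,9)
i=7: min(r-i=2, Z[1]=0)=0; Z[7]=0
i=8: min(r-i=1, Z[2]=1)=1; Z[8]=3 scan→box=[8,11)
i=9: min(r-i=2, Z[1]=0)=0; Z[9]=0
i=10: min(r-i=1, Z[2]=1)=1; Z[10]=2 scan→box=[10,12)
i=11: min(r-i=1, Z[1]=0)=0; Z[11]=0
i=12: i≥r, start 0; Z[12]=0
i=13: i≥r, start 0; Z[13]=2 scan→box=[13,15)
i=14: min(r-i=1, Z[1]=0)=0; Z[14]=0
i=15: i≥r, start 0; Z[15]=0
i=16: i≥r, start 0; Z[16]=3 scan→box=[16,19)
i=17: min(r-i=2, Z[1]=0)=0; Z[17]=0
i=18: min(r-i=1, Z[2]=1)=1; Z[18]=2 scan→box=[18,20)
i=19: min(r-i=1, Z[1]=0)=0; Z[19]=0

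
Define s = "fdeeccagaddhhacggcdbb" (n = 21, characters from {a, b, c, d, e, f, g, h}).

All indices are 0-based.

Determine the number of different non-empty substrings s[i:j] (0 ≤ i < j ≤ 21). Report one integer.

218

rank→(start, suffix):
  0 → (13, 'acggcdbb')
  1 → (8, 'addhhacggcdbb')
  2 → (6, 'agaddhhacggcdbb')
  3 → (20, 'b')
  4 → (19, 'bb')
  5 → (5, 'cagaddhhacggcdbb')
  6 → (4, 'ccagaddhhacggcdbb')
  7 → (17, 'cdbb')
  8 → (14, 'cggcdbb')
  9 → (18, 'dbb')
  10 → (9, 'ddhhacggcdbb')
  11 → (1, 'deeccagaddhhacggcdbb')
  12 → (10, 'dhhacggcdbb')
  13 → (3, 'eccagaddhhacggcdbb')
  14 → (2, 'eeccagaddhhacggcdbb')
  15 → (0, 'fdeeccagaddhhacggcdbb')
  16 → (7, 'gaddhhacggcdbb')
  17 → (16, 'gcdbb')
  18 → (15, 'ggcdbb')
  19 → (12, 'hacggcdbb')
  20 → (11, 'hhacggcdbb')

SA = [13, 8, 6, 20, 19, 5, 4, 17, 14, 18, 9, 1, 10, 3, 2, 0, 7, 16, 15, 12, 11]
[i] adj suffixes → lcp
  [1] 13/8 → 1 ('a')
  [2] 8/6 → 1 ('a')
  [3] 6/20 → 0 ('')
  [4] 20/19 → 1 ('b')
  [5] 19/5 → 0 ('')
  [6] 5/4 → 1 ('c')
  [7] 4/17 → 1 ('c')
  [8] 17/14 → 1 ('c')
  [9] 14/18 → 0 ('')
  [10] 18/9 → 1 ('d')
  [11] 9/1 → 1 ('d')
  [12] 1/10 → 1 ('d')
  [13] 10/3 → 0 ('')
  [14] 3/2 → 1 ('e')
  [15] 2/0 → 0 ('')
  [16] 0/7 → 0 ('')
  [17] 7/16 → 1 ('g')
  [18] 16/15 → 1 ('g')
  [19] 15/12 → 0 ('')
  [20] 12/11 → 1 ('h')

n(n+1)/2 = 21·22/2 = 231
Σ LCP = 0 + 1 + 1 + 0 + 1 + 0 + 1 + 1 + 1 + 0 + 1 + 1 + 1 + 0 + 1 + 0 + 0 + 1 + 1 + 0 + 1 = 13
distinct = 231 − 13 = 218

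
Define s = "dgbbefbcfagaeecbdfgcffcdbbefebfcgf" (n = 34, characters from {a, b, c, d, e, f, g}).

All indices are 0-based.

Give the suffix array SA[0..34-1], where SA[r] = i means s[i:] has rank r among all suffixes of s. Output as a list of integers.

sorted suffixes:
  #0 SA[0]=11  'aeecbdfgcffcdbbefebfcgf'
  #1 SA[1]=9  'agaeecbdfgcffcdbbefebfcgf'
  #2 SA[2]=2  'bbefbcfagaeecbdfgcffcdbbefebfcgf'
  #3 SA[3]=24  'bbefebfcgf'
  #4 SA[4]=6  'bcfagaeecbdfgcffcdbbefebfcgf'
  #5 SA[5]=15  'bdfgcffcdbbefebfcgf'
  #6 SA[6]=3  'befbcfagaeecbdfgcffcdbbefebfcgf'
  #7 SA[7]=25  'befebfcgf'
  #8 SA[8]=29  'bfcgf'
  #9 SA[9]=14  'cbdfgcffcdbbefebfcgf'
  #10 SA[10]=22  'cdbbefebfcgf'
  #11 SA[11]=7  'cfagaeecbdfgcffcdbbefebfcgf'
  #12 SA[12]=19  'cffcdbbefebfcgf'
  #13 SA[13]=31  'cgf'
  #14 SA[14]=23  'dbbefebfcgf'
  #15 SA[15]=16  'dfgcffcdbbefebfcgf'
  #16 SA[16]=0  'dgbbefbcfagaeecbdfgcffcdbbefebfcgf'
  #17 SA[17]=28  'ebfcgf'
  #18 SA[18]=13  'ecbdfgcffcdbbefebfcgf'
  #19 SA[19]=12  'eecbdfgcffcdbbefebfcgf'
  #20 SA[20]=4  'efbcfagaeecbdfgcffcdbbefebfcgf'
  #21 SA[21]=26  'efebfcgf'
  #22 SA[22]=33  'f'
  #23 SA[23]=8  'fagaeecbdfgcffcdbbefebfcgf'
  #24 SA[24]=5  'fbcfagaeecbdfgcffcdbbefebfcgf'
  #25 SA[25]=21  'fcdbbefebfcgf'
  #26 SA[26]=30  'fcgf'
  #27 SA[27]=27  'febfcgf'
  #28 SA[28]=20  'ffcdbbefebfcgf'
  #29 SA[29]=17  'fgcffcdbbefebfcgf'
  #30 SA[30]=10  'gaeecbdfgcffcdbbefebfcgf'
  #31 SA[31]=1  'gbbefbcfagaeecbdfgcffcdbbefebfcgf'
  #32 SA[32]=18  'gcffcdbbefebfcgf'
  #33 SA[33]=32  'gf'

[11, 9, 2, 24, 6, 15, 3, 25, 29, 14, 22, 7, 19, 31, 23, 16, 0, 28, 13, 12, 4, 26, 33, 8, 5, 21, 30, 27, 20, 17, 10, 1, 18, 32]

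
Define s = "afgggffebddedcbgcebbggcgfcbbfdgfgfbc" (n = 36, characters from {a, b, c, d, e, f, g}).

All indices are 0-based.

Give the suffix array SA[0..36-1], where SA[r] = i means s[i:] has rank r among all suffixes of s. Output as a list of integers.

[0, 26, 18, 34, 8, 27, 14, 19, 35, 25, 13, 16, 22, 12, 9, 10, 29, 17, 7, 11, 33, 24, 28, 6, 5, 31, 1, 15, 21, 32, 23, 4, 30, 20, 3, 2]

sorted suffixes:
  #0 SA[0]=0  'afgggffebddedcbgcebbggcgfcbbfdgfgfbc'
  #1 SA[1]=26  'bbfdgfgfbc'
  #2 SA[2]=18  'bbggcgfcbbfdgfgfbc'
  #3 SA[3]=34  'bc'
  #4 SA[4]=8  'bddedcbgcebbggcgfcbbfdgfgfbc'
  #5 SA[5]=27  'bfdgfgfbc'
  #6 SA[6]=14  'bgcebbggcgfcbbfdgfgfbc'
  #7 SA[7]=19  'bggcgfcbbfdgfgfbc'
  #8 SA[8]=35  'c'
  #9 SA[9]=25  'cbbfdgfgfbc'
  #10 SA[10]=13  'cbgcebbggcgfcbbfdgfgfbc'
  #11 SA[11]=16  'cebbggcgfcbbfdgfgfbc'
  #12 SA[12]=22  'cgfcbbfdgfgfbc'
  #13 SA[13]=12  'dcbgcebbggcgfcbbfdgfgfbc'
  #14 SA[14]=9  'ddedcbgcebbggcgfcbbfdgfgfbc'
  #15 SA[15]=10  'dedcbgcebbggcgfcbbfdgfgfbc'
  #16 SA[16]=29  'dgfgfbc'
  #17 SA[17]=17  'ebbggcgfcbbfdgfgfbc'
  #18 SA[18]=7  'ebddedcbgcebbggcgfcbbfdgfgfbc'
  #19 SA[19]=11  'edcbgcebbggcgfcbbfdgfgfbc'
  #20 SA[20]=33  'fbc'
  #21 SA[21]=24  'fcbbfdgfgfbc'
  #22 SA[22]=28  'fdgfgfbc'
  #23 SA[23]=6  'febddedcbgcebbggcgfcbbfdgfgfbc'
  #24 SA[24]=5  'ffebddedcbgcebbggcgfcbbfdgfgfbc'
  #25 SA[25]=31  'fgfbc'
  #26 SA[26]=1  'fgggffebddedcbgcebbggcgfcbbfdgfgfbc'
  #27 SA[27]=15  'gcebbggcgfcbbfdgfgfbc'
  #28 SA[28]=21  'gcgfcbbfdgfgfbc'
  #29 SA[29]=32  'gfbc'
  #30 SA[30]=23  'gfcbbfdgfgfbc'
  #31 SA[31]=4  'gffebddedcbgcebbggcgfcbbfdgfgfbc'
  #32 SA[32]=30  'gfgfbc'
  #33 SA[33]=20  'ggcgfcbbfdgfgfbc'
  #34 SA[34]=3  'ggffebddedcbgcebbggcgfcbbfdgfgfbc'
  #35 SA[35]=2  'gggffebddedcbgcebbggcgfcbbfdgfgfbc'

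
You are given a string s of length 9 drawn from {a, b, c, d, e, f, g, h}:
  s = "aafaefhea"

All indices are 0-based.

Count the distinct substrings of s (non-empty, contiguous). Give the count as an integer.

40

rank→(start, suffix):
  0 → (8, 'a')
  1 → (0, 'aafaefhea')
  2 → (3, 'aefhea')
  3 → (1, 'afaefhea')
  4 → (7, 'ea')
  5 → (4, 'efhea')
  6 → (2, 'faefhea')
  7 → (5, 'fhea')
  8 → (6, 'hea')

SA = [8, 0, 3, 1, 7, 4, 2, 5, 6]
i: (SA[i-1],SA[i]) lcp shared
  1: (8,0) 1 'a'
  2: (0,3) 1 'a'
  3: (3,1) 1 'a'
  4: (1,7) 0 ''
  5: (7,4) 1 'e'
  6: (4,2) 0 ''
  7: (2,5) 1 'f'
  8: (5,6) 0 ''

n(n+1)/2 = 9·10/2 = 45
Σ LCP = 0 + 1 + 1 + 1 + 0 + 1 + 0 + 1 + 0 = 5
distinct = 45 − 5 = 40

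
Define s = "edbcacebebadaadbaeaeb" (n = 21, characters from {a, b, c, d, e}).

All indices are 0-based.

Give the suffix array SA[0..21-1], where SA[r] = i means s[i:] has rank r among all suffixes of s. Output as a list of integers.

[12, 4, 10, 13, 16, 18, 20, 9, 15, 2, 7, 3, 5, 11, 14, 1, 17, 19, 8, 6, 0]

sorted suffixes:
  #0 SA[0]=12  'aadbaeaeb'
  #1 SA[1]=4  'acebebadaadbaeaeb'
  #2 SA[2]=10  'adaadbaeaeb'
  #3 SA[3]=13  'adbaeaeb'
  #4 SA[4]=16  'aeaeb'
  #5 SA[5]=18  'aeb'
  #6 SA[6]=20  'b'
  #7 SA[7]=9  'badaadbaeaeb'
  #8 SA[8]=15  'baeaeb'
  #9 SA[9]=2  'bcacebebadaadbaeaeb'
  #10 SA[10]=7  'bebadaadbaeaeb'
  #11 SA[11]=3  'cacebebadaadbaeaeb'
  #12 SA[12]=5  'cebebadaadbaeaeb'
  #13 SA[13]=11  'daadbaeaeb'
  #14 SA[14]=14  'dbaeaeb'
  #15 SA[15]=1  'dbcacebebadaadbaeaeb'
  #16 SA[16]=17  'eaeb'
  #17 SA[17]=19  'eb'
  #18 SA[18]=8  'ebadaadbaeaeb'
  #19 SA[19]=6  'ebebadaadbaeaeb'
  #20 SA[20]=0  'edbcacebebadaadbaeaeb'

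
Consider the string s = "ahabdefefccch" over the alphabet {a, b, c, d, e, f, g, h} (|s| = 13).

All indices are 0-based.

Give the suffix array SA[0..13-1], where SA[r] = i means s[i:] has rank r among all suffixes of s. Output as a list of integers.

[2, 0, 3, 9, 10, 11, 4, 7, 5, 8, 6, 12, 1]

rank→(start, suffix):
  0 → (2, 'abdefefccch')
  1 → (0, 'ahabdefefccch')
  2 → (3, 'bdefefccch')
  3 → (9, 'ccch')
  4 → (10, 'cch')
  5 → (11, 'ch')
  6 → (4, 'defefccch')
  7 → (7, 'efccch')
  8 → (5, 'efefccch')
  9 → (8, 'fccch')
  10 → (6, 'fefccch')
  11 → (12, 'h')
  12 → (1, 'habdefefccch')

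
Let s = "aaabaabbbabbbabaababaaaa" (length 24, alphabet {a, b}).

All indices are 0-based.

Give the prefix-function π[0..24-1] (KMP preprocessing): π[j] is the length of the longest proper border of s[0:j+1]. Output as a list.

[0, 1, 2, 0, 1, 2, 0, 0, 0, 1, 0, 0, 0, 1, 0, 1, 2, 0, 1, 0, 1, 2, 3, 3]

π[0] = 0
j=1 s[j]='a': π[1]=1 (border 'a')
j=2 s[j]='a': π[2]=2 (border 'aa')
j=3 s[j]='b': k: 2→1→0; π[3]=0 (border '')
j=4 s[j]='a': π[4]=1 (border 'a')
j=5 s[j]='a': π[5]=2 (border 'aa')
j=6 s[j]='b': k: 2→1→0; π[6]=0 (border '')
j=7 s[j]='b': π[7]=0 (border '')
j=8 s[j]='b': π[8]=0 (border '')
j=9 s[j]='a': π[9]=1 (border 'a')
j=10 s[j]='b': k: 1→0; π[10]=0 (border '')
j=11 s[j]='b': π[11]=0 (border '')
j=12 s[j]='b': π[12]=0 (border '')
j=13 s[j]='a': π[13]=1 (border 'a')
j=14 s[j]='b': k: 1→0; π[14]=0 (border '')
j=15 s[j]='a': π[15]=1 (border 'a')
j=16 s[j]='a': π[16]=2 (border 'aa')
j=17 s[j]='b': k: 2→1→0; π[17]=0 (border '')
j=18 s[j]='a': π[18]=1 (border 'a')
j=19 s[j]='b': k: 1→0; π[19]=0 (border '')
j=20 s[j]='a': π[20]=1 (border 'a')
j=21 s[j]='a': π[21]=2 (border 'aa')
j=22 s[j]='a': π[22]=3 (border 'aaa')
j=23 s[j]='a': k: 3→2; π[23]=3 (border 'aaa')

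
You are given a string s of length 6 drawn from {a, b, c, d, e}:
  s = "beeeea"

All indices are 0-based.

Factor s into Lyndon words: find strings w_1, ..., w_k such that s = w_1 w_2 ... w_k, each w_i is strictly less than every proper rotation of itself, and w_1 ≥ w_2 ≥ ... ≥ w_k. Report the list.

emit factor 1: 'beeee' (i=0, period=5)
emit factor 2: 'a' (i=5, period=1)

["beeee", "a"]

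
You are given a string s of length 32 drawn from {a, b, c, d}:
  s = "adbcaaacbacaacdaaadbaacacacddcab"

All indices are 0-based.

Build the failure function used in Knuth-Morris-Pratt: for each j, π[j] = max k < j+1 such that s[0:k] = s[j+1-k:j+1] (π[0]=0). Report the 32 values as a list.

[0, 0, 0, 0, 1, 1, 1, 0, 0, 1, 0, 1, 1, 0, 0, 1, 1, 1, 2, 3, 1, 1, 0, 1, 0, 1, 0, 0, 0, 0, 1, 0]

π[0] = 0
j=1 s[j]='d': π[1]=0 (border '')
j=2 s[j]='b': π[2]=0 (border '')
j=3 s[j]='c': π[3]=0 (border '')
j=4 s[j]='a': π[4]=1 (border 'a')
j=5 s[j]='a': k: 1→0; π[5]=1 (border 'a')
j=6 s[j]='a': k: 1→0; π[6]=1 (border 'a')
j=7 s[j]='c': k: 1→0; π[7]=0 (border '')
j=8 s[j]='b': π[8]=0 (border '')
j=9 s[j]='a': π[9]=1 (border 'a')
j=10 s[j]='c': k: 1→0; π[10]=0 (border '')
j=11 s[j]='a': π[11]=1 (border 'a')
j=12 s[j]='a': k: 1→0; π[12]=1 (border 'a')
j=13 s[j]='c': k: 1→0; π[13]=0 (border '')
j=14 s[j]='d': π[14]=0 (border '')
j=15 s[j]='a': π[15]=1 (border 'a')
j=16 s[j]='a': k: 1→0; π[16]=1 (border 'a')
j=17 s[j]='a': k: 1→0; π[17]=1 (border 'a')
j=18 s[j]='d': π[18]=2 (border 'ad')
j=19 s[j]='b': π[19]=3 (border 'adb')
j=20 s[j]='a': k: 3→0; π[20]=1 (border 'a')
j=21 s[j]='a': k: 1→0; π[21]=1 (border 'a')
j=22 s[j]='c': k: 1→0; π[22]=0 (border '')
j=23 s[j]='a': π[23]=1 (border 'a')
j=24 s[j]='c': k: 1→0; π[24]=0 (border '')
j=25 s[j]='a': π[25]=1 (border 'a')
j=26 s[j]='c': k: 1→0; π[26]=0 (border '')
j=27 s[j]='d': π[27]=0 (border '')
j=28 s[j]='d': π[28]=0 (border '')
j=29 s[j]='c': π[29]=0 (border '')
j=30 s[j]='a': π[30]=1 (border 'a')
j=31 s[j]='b': k: 1→0; π[31]=0 (border '')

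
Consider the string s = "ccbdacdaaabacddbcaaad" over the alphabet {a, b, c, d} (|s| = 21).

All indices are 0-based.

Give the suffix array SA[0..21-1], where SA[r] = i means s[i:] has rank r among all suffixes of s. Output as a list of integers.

sorted suffixes:
  #0 SA[0]=7  'aaabacddbcaaad'
  #1 SA[1]=17  'aaad'
  #2 SA[2]=8  'aabacddbcaaad'
  #3 SA[3]=18  'aad'
  #4 SA[4]=9  'abacddbcaaad'
  #5 SA[5]=4  'acdaaabacddbcaaad'
  #6 SA[6]=11  'acddbcaaad'
  #7 SA[7]=19  'ad'
  #8 SA[8]=10  'bacddbcaaad'
  #9 SA[9]=15  'bcaaad'
  #10 SA[10]=2  'bdacdaaabacddbcaaad'
  #11 SA[11]=16  'caaad'
  #12 SA[12]=1  'cbdacdaaabacddbcaaad'
  #13 SA[13]=0  'ccbdacdaaabacddbcaaad'
  #14 SA[14]=5  'cdaaabacddbcaaad'
  #15 SA[15]=12  'cddbcaaad'
  #16 SA[16]=20  'd'
  #17 SA[17]=6  'daaabacddbcaaad'
  #18 SA[18]=3  'dacdaaabacddbcaaad'
  #19 SA[19]=14  'dbcaaad'
  #20 SA[20]=13  'ddbcaaad'

[7, 17, 8, 18, 9, 4, 11, 19, 10, 15, 2, 16, 1, 0, 5, 12, 20, 6, 3, 14, 13]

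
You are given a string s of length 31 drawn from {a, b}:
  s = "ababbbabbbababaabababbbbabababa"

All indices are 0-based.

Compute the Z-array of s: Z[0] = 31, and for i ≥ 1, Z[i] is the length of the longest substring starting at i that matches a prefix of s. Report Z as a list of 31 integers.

[31, 0, 2, 0, 0, 0, 2, 0, 0, 0, 4, 0, 3, 0, 1, 4, 0, 6, 0, 2, 0, 0, 0, 0, 4, 0, 4, 0, 3, 0, 1]

Z[0]=31
i=1: fresh scan; Z[1]=0
i=2: fresh scan; Z[2]=2 extend→box=[2,4)
i=3: min(r-i=1, Z[1]=0)=0; Z[3]=0
i=4: fresh scan; Z[4]=0
i=5: fresh scan; Z[5]=0
i=6: fresh scan; Z[6]=2 extend→box=[6,8)
i=7: min(r-i=1, Z[1]=0)=0; Z[7]=0
i=8: fresh scan; Z[8]=0
i=9: fresh scan; Z[9]=0
i=10: fresh scan; Z[10]=4 extend→box=[10,14)
i=11: min(r-i=3, Z[1]=0)=0; Z[11]=0
i=12: min(r-i=2, Z[2]=2)=2; Z[12]=3 extend→box=[12,15)
i=13: min(r-i=2, Z[1]=0)=0; Z[13]=0
i=14: min(r-i=1, Z[2]=2)=1; Z[14]=1
i=15: fresh scan; Z[15]=4 extend→box=[15,19)
i=16: min(r-i=3, Z[1]=0)=0; Z[16]=0
i=17: min(r-i=2, Z[2]=2)=2; Z[17]=6 extend→box=[17,23)
i=18: min(r-i=5, Z[1]=0)=0; Z[18]=0
i=19: min(r-i=4, Z[2]=2)=2; Z[19]=2
i=20: min(r-i=3, Z[3]=0)=0; Z[20]=0
i=21: min(r-i=2, Z[4]=0)=0; Z[21]=0
i=22: min(r-i=1, Z[5]=0)=0; Z[22]=0
i=23: fresh scan; Z[23]=0
i=24: fresh scan; Z[24]=4 extend→box=[24,28)
i=25: min(r-i=3, Z[1]=0)=0; Z[25]=0
i=26: min(r-i=2, Z[2]=2)=2; Z[26]=4 extend→box=[26,30)
i=27: min(r-i=3, Z[1]=0)=0; Z[27]=0
i=28: min(r-i=2, Z[2]=2)=2; Z[28]=3 extend→box=[28,31)
i=29: min(r-i=2, Z[1]=0)=0; Z[29]=0
i=30: min(r-i=1, Z[2]=2)=1; Z[30]=1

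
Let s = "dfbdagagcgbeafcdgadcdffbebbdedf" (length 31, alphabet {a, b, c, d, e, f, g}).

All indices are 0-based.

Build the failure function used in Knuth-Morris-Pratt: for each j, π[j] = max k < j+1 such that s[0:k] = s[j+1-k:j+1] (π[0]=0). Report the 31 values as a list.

π[0] = 0
j=1 s[j]='f': π[1]=0 (border '')
j=2 s[j]='b': π[2]=0 (border '')
j=3 s[j]='d': π[3]=1 (border 'd')
j=4 s[j]='a': k: 1→0; π[4]=0 (border '')
j=5 s[j]='g': π[5]=0 (border '')
j=6 s[j]='a': π[6]=0 (border '')
j=7 s[j]='g': π[7]=0 (border '')
j=8 s[j]='c': π[8]=0 (border '')
j=9 s[j]='g': π[9]=0 (border '')
j=10 s[j]='b': π[10]=0 (border '')
j=11 s[j]='e': π[11]=0 (border '')
j=12 s[j]='a': π[12]=0 (border '')
j=13 s[j]='f': π[13]=0 (border '')
j=14 s[j]='c': π[14]=0 (border '')
j=15 s[j]='d': π[15]=1 (border 'd')
j=16 s[j]='g': k: 1→0; π[16]=0 (border '')
j=17 s[j]='a': π[17]=0 (border '')
j=18 s[j]='d': π[18]=1 (border 'd')
j=19 s[j]='c': k: 1→0; π[19]=0 (border '')
j=20 s[j]='d': π[20]=1 (border 'd')
j=21 s[j]='f': π[21]=2 (border 'df')
j=22 s[j]='f': k: 2→0; π[22]=0 (border '')
j=23 s[j]='b': π[23]=0 (border '')
j=24 s[j]='e': π[24]=0 (border '')
j=25 s[j]='b': π[25]=0 (border '')
j=26 s[j]='b': π[26]=0 (border '')
j=27 s[j]='d': π[27]=1 (border 'd')
j=28 s[j]='e': k: 1→0; π[28]=0 (border '')
j=29 s[j]='d': π[29]=1 (border 'd')
j=30 s[j]='f': π[30]=2 (border 'df')

[0, 0, 0, 1, 0, 0, 0, 0, 0, 0, 0, 0, 0, 0, 0, 1, 0, 0, 1, 0, 1, 2, 0, 0, 0, 0, 0, 1, 0, 1, 2]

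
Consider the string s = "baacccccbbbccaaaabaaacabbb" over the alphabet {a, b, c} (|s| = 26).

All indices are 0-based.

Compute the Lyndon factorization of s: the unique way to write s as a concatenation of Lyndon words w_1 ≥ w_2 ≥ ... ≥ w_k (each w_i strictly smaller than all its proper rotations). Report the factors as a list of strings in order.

emit factor 1: 'b' (i=0, period=1)
emit factor 2: 'aacccccbbbcc' (i=1, period=12)
emit factor 3: 'aaaabaaacabbb' (i=13, period=13)

["b", "aacccccbbbcc", "aaaabaaacabbb"]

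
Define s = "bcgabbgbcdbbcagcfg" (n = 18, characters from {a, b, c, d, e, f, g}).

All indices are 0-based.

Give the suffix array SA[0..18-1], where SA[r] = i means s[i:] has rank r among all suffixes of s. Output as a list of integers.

rank | idx | suffix
   0 |   3 | abbgbcdbbcagcfg
   1 |  13 | agcfg
   2 |  10 | bbcagcfg
   3 |   4 | bbgbcdbbcagcfg
   4 |  11 | bcagcfg
   5 |   7 | bcdbbcagcfg
   6 |   0 | bcgabbgbcdbbcagcfg
   7 |   5 | bgbcdbbcagcfg
   8 |  12 | cagcfg
   9 |   8 | cdbbcagcfg
  10 |  15 | cfg
  11 |   1 | cgabbgbcdbbcagcfg
  12 |   9 | dbbcagcfg
  13 |  16 | fg
  14 |  17 | g
  15 |   2 | gabbgbcdbbcagcfg
  16 |   6 | gbcdbbcagcfg
  17 |  14 | gcfg

[3, 13, 10, 4, 11, 7, 0, 5, 12, 8, 15, 1, 9, 16, 17, 2, 6, 14]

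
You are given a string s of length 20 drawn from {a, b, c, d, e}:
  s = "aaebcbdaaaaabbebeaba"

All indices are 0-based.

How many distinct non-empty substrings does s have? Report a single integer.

sorted suffixes:
  #0 SA[0]=19  'a'
  #1 SA[1]=7  'aaaaabbebeaba'
  #2 SA[2]=8  'aaaabbebeaba'
  #3 SA[3]=9  'aaabbebeaba'
  #4 SA[4]=10  'aabbebeaba'
  #5 SA[5]=0  'aaebcbdaaaaabbebeaba'
  #6 SA[6]=17  'aba'
  #7 SA[7]=11  'abbebeaba'
  #8 SA[8]=1  'aebcbdaaaaabbebeaba'
  #9 SA[9]=18  'ba'
  #10 SA[10]=12  'bbebeaba'
  #11 SA[11]=3  'bcbdaaaaabbebeaba'
  #12 SA[12]=5  'bdaaaaabbebeaba'
  #13 SA[13]=15  'beaba'
  #14 SA[14]=13  'bebeaba'
  #15 SA[15]=4  'cbdaaaaabbebeaba'
  #16 SA[16]=6  'daaaaabbebeaba'
  #17 SA[17]=16  'eaba'
  #18 SA[18]=2  'ebcbdaaaaabbebeaba'
  #19 SA[19]=14  'ebeaba'

SA = [19, 7, 8, 9, 10, 0, 17, 11, 1, 18, 12, 3, 5, 15, 13, 4, 6, 16, 2, 14]
i: (SA[i-1],SA[i]) lcp shared
  1: (19,7) 1 'a'
  2: (7,8) 4 'aaaa'
  3: (8,9) 3 'aaa'
  4: (9,10) 2 'aa'
  5: (10,0) 2 'aa'
  6: (0,17) 1 'a'
  7: (17,11) 2 'ab'
  8: (11,1) 1 'a'
  9: (1,18) 0 ''
  10: (18,12) 1 'b'
  11: (12,3) 1 'b'
  12: (3,5) 1 'b'
  13: (5,15) 1 'b'
  14: (15,13) 2 'be'
  15: (13,4) 0 ''
  16: (4,6) 0 ''
  17: (6,16) 0 ''
  18: (16,2) 1 'e'
  19: (2,14) 2 'eb'

n(n+1)/2 = 20·21/2 = 210
Σ LCP = 0 + 1 + 4 + 3 + 2 + 2 + 1 + 2 + 1 + 0 + 1 + 1 + 1 + 1 + 2 + 0 + 0 + 0 + 1 + 2 = 25
distinct = 210 − 25 = 185

185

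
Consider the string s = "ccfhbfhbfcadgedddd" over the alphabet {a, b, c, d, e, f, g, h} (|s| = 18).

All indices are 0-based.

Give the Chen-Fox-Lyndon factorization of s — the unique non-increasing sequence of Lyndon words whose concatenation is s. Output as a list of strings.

emit factor 1: 'ccfh' (i=0, period=4)
emit factor 2: 'bfh' (i=4, period=3)
emit factor 3: 'bfc' (i=7, period=3)
emit factor 4: 'adgedddd' (i=10, period=8)

["ccfh", "bfh", "bfc", "adgedddd"]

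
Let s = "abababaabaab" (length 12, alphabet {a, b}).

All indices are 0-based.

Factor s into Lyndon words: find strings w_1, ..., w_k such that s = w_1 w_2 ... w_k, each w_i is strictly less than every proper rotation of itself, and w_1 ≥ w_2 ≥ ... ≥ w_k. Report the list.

["ab", "ab", "ab", "aab", "aab"]

emit factor 1: 'ab' (i=0, period=2)
emit factor 2: 'ab' (i=2, period=2)
emit factor 3: 'ab' (i=4, period=2)
emit factor 4: 'aab' (i=6, period=3)
emit factor 5: 'aab' (i=9, period=3)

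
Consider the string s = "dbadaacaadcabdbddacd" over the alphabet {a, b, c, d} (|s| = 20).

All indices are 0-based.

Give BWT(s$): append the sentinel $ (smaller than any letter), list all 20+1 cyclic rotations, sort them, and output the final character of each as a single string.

rank  rotation               last
    0  $dbadaacaadcabdbddacd  d
    1  aacaadcabdbddacd$dbad  d
    2  aadcabdbddacd$dbadaac  c
    3  abdbddacd$dbadaacaadc  c
    4  acaadcabdbddacd$dbada  a
    5  acd$dbadaacaadcabdbdd  d
    6  adaacaadcabdbddacd$db  b
    7  adcabdbddacd$dbadaaca  a
    8  badaacaadcabdbddacd$d  d
    9  bdbddacd$dbadaacaadca  a
   10  bddacd$dbadaacaadcabd  d
   11  caadcabdbddacd$dbadaa  a
   12  cabdbddacd$dbadaacaad  d
   13  cd$dbadaacaadcabdbdda  a
   14  d$dbadaacaadcabdbddac  c
   15  daacaadcabdbddacd$dba  a
   16  dacd$dbadaacaadcabdbd  d
   17  dbadaacaadcabdbddacd$  $
   18  dbddacd$dbadaacaadcab  b
   19  dcabdbddacd$dbadaacaa  a
   20  ddacd$dbadaacaadcabdb  b

ddccadbadadadacad$bab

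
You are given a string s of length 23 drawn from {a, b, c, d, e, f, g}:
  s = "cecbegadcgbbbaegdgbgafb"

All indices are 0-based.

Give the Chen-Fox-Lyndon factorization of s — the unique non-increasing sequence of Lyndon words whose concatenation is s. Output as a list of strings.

["ce", "c", "beg", "adcgbbbaegdgbgafb"]

emit factor 1: 'ce' (i=0, period=2)
emit factor 2: 'c' (i=2, period=1)
emit factor 3: 'beg' (i=3, period=3)
emit factor 4: 'adcgbbbaegdgbgafb' (i=6, period=17)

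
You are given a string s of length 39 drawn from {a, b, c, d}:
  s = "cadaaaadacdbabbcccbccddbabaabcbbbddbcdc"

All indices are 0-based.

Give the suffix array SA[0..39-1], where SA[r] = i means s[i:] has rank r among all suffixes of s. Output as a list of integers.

rank→(start, suffix):
  0 → (3, 'aaaadacdbabbcccbccddbabaabcbbbddbcdc')
  1 → (4, 'aaadacdbabbcccbccddbabaabcbbbddbcdc')
  2 → (26, 'aabcbbbddbcdc')
  3 → (5, 'aadacdbabbcccbccddbabaabcbbbddbcdc')
  4 → (24, 'abaabcbbbddbcdc')
  5 → (12, 'abbcccbccddbabaabcbbbddbcdc')
  6 → (27, 'abcbbbddbcdc')
  7 → (8, 'acdbabbcccbccddbabaabcbbbddbcdc')
  8 → (1, 'adaaaadacdbabbcccbccddbabaabcbbbddbcdc')
  9 → (6, 'adacdbabbcccbccddbabaabcbbbddbcdc')
  10 → (25, 'baabcbbbddbcdc')
  11 → (23, 'babaabcbbbddbcdc')
  12 → (11, 'babbcccbccddbabaabcbbbddbcdc')
  13 → (30, 'bbbddbcdc')
  14 → (13, 'bbcccbccddbabaabcbbbddbcdc')
  15 → (31, 'bbddbcdc')
  16 → (28, 'bcbbbddbcdc')
  17 → (14, 'bcccbccddbabaabcbbbddbcdc')
  18 → (18, 'bccddbabaabcbbbddbcdc')
  19 → (35, 'bcdc')
  20 → (32, 'bddbcdc')
  21 → (38, 'c')
  22 → (0, 'cadaaaadacdbabbcccbccddbabaabcbbbddbcdc')
  23 → (29, 'cbbbddbcdc')
  24 → (17, 'cbccddbabaabcbbbddbcdc')
  25 → (16, 'ccbccddbabaabcbbbddbcdc')
  26 → (15, 'cccbccddbabaabcbbbddbcdc')
  27 → (19, 'ccddbabaabcbbbddbcdc')
  28 → (9, 'cdbabbcccbccddbabaabcbbbddbcdc')
  29 → (36, 'cdc')
  30 → (20, 'cddbabaabcbbbddbcdc')
  31 → (2, 'daaaadacdbabbcccbccddbabaabcbbbddbcdc')
  32 → (7, 'dacdbabbcccbccddbabaabcbbbddbcdc')
  33 → (22, 'dbabaabcbbbddbcdc')
  34 → (10, 'dbabbcccbccddbabaabcbbbddbcdc')
  35 → (34, 'dbcdc')
  36 → (37, 'dc')
  37 → (21, 'ddbabaabcbbbddbcdc')
  38 → (33, 'ddbcdc')

[3, 4, 26, 5, 24, 12, 27, 8, 1, 6, 25, 23, 11, 30, 13, 31, 28, 14, 18, 35, 32, 38, 0, 29, 17, 16, 15, 19, 9, 36, 20, 2, 7, 22, 10, 34, 37, 21, 33]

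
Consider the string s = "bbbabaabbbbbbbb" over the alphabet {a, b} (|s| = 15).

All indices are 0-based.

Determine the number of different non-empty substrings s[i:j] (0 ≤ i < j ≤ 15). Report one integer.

rank→(start, suffix):
  0 → (5, 'aabbbbbbbb')
  1 → (3, 'abaabbbbbbbb')
  2 → (6, 'abbbbbbbb')
  3 → (14, 'b')
  4 → (4, 'baabbbbbbbb')
  5 → (2, 'babaabbbbbbbb')
  6 → (13, 'bb')
  7 → (1, 'bbabaabbbbbbbb')
  8 → (12, 'bbb')
  9 → (0, 'bbbabaabbbbbbbb')
  10 → (11, 'bbbb')
  11 → (10, 'bbbbb')
  12 → (9, 'bbbbbb')
  13 → (8, 'bbbbbbb')
  14 → (7, 'bbbbbbbb')

SA = [5, 3, 6, 14, 4, 2, 13, 1, 12, 0, 11, 10, 9, 8, 7]
rank  pair      lcp
   1  s[5:],s[3:]  1  'a'
   2  s[3:],s[6:]  2  'ab'
   3  s[6:],s[14:]  0  ''
   4  s[14:],s[4:]  1  'b'
   5  s[4:],s[2:]  2  'ba'
   6  s[2:],s[13:]  1  'b'
   7  s[13:],s[1:]  2  'bb'
   8  s[1:],s[12:]  2  'bb'
   9  s[12:],s[0:]  3  'bbb'
  10  s[0:],s[11:]  3  'bbb'
  11  s[11:],s[10:]  4  'bbbb'
  12  s[10:],s[9:]  5  'bbbbb'
  13  s[9:],s[8:]  6  'bbbbbb'
  14  s[8:],s[7:]  7  'bbbbbbb'

n(n+1)/2 = 15·16/2 = 120
Σ LCP = 0 + 1 + 2 + 0 + 1 + 2 + 1 + 2 + 2 + 3 + 3 + 4 + 5 + 6 + 7 = 39
distinct = 120 − 39 = 81

81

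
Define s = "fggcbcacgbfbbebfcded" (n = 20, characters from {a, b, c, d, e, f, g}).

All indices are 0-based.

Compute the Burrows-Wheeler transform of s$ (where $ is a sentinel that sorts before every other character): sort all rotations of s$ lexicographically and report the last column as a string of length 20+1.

rank  rotation               last
    0  $fggcbcacgbfbbebfcded  d
    1  acgbfbbebfcded$fggcbc  c
    2  bbebfcded$fggcbcacgbf  f
    3  bcacgbfbbebfcded$fggc  c
    4  bebfcded$fggcbcacgbfb  b
    5  bfbbebfcded$fggcbcacg  g
    6  bfcded$fggcbcacgbfbbe  e
    7  cacgbfbbebfcded$fggcb  b
    8  cbcacgbfbbebfcded$fgg  g
    9  cded$fggcbcacgbfbbebf  f
   10  cgbfbbebfcded$fggcbca  a
   11  d$fggcbcacgbfbbebfcde  e
   12  ded$fggcbcacgbfbbebfc  c
   13  ebfcded$fggcbcacgbfbb  b
   14  ed$fggcbcacgbfbbebfcd  d
   15  fbbebfcded$fggcbcacgb  b
   16  fcded$fggcbcacgbfbbeb  b
   17  fggcbcacgbfbbebfcded$  $
   18  gbfbbebfcded$fggcbcac  c
   19  gcbcacgbfbbebfcded$fg  g
   20  ggcbcacgbfbbebfcded$f  f

dcfcbgebgfaecbdbb$cgf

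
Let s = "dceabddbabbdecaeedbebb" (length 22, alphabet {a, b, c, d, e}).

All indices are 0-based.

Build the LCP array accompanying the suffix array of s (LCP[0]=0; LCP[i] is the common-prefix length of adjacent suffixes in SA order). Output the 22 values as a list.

[0, 2, 1, 0, 1, 1, 2, 1, 2, 1, 0, 1, 0, 2, 1, 1, 1, 0, 1, 1, 1, 1]

rank | idx | suffix
   0 |   8 | abbdecaeedbebb
   1 |   3 | abddbabbdecaeedbebb
   2 |  14 | aeedbebb
   3 |  21 | b
   4 |   7 | babbdecaeedbebb
   5 |  20 | bb
   6 |   9 | bbdecaeedbebb
   7 |   4 | bddbabbdecaeedbebb
   8 |  10 | bdecaeedbebb
   9 |  18 | bebb
  10 |  13 | caeedbebb
  11 |   1 | ceabddbabbdecaeedbebb
  12 |   6 | dbabbdecaeedbebb
  13 |  17 | dbebb
  14 |   0 | dceabddbabbdecaeedbebb
  15 |   5 | ddbabbdecaeedbebb
  16 |  11 | decaeedbebb
  17 |   2 | eabddbabbdecaeedbebb
  18 |  19 | ebb
  19 |  12 | ecaeedbebb
  20 |  16 | edbebb
  21 |  15 | eedbebb

SA = [8, 3, 14, 21, 7, 20, 9, 4, 10, 18, 13, 1, 6, 17, 0, 5, 11, 2, 19, 12, 16, 15]
i: (SA[i-1],SA[i]) lcp shared
  1: (8,3) 2 'ab'
  2: (3,14) 1 'a'
  3: (14,21) 0 ''
  4: (21,7) 1 'b'
  5: (7,20) 1 'b'
  6: (20,9) 2 'bb'
  7: (9,4) 1 'b'
  8: (4,10) 2 'bd'
  9: (10,18) 1 'b'
  10: (18,13) 0 ''
  11: (13,1) 1 'c'
  12: (1,6) 0 ''
  13: (6,17) 2 'db'
  14: (17,0) 1 'd'
  15: (0,5) 1 'd'
  16: (5,11) 1 'd'
  17: (11,2) 0 ''
  18: (2,19) 1 'e'
  19: (19,12) 1 'e'
  20: (12,16) 1 'e'
  21: (16,15) 1 'e'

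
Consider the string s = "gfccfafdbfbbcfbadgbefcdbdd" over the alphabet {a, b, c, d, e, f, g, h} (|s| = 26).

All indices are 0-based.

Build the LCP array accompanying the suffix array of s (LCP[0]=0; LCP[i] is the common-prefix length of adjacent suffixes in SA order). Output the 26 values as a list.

sorted suffixes:
  #0 SA[0]=15  'adgbefcdbdd'
  #1 SA[1]=5  'afdbfbbcfbadgbefcdbdd'
  #2 SA[2]=14  'badgbefcdbdd'
  #3 SA[3]=10  'bbcfbadgbefcdbdd'
  #4 SA[4]=11  'bcfbadgbefcdbdd'
  #5 SA[5]=23  'bdd'
  #6 SA[6]=18  'befcdbdd'
  #7 SA[7]=8  'bfbbcfbadgbefcdbdd'
  #8 SA[8]=2  'ccfafdbfbbcfbadgbefcdbdd'
  #9 SA[9]=21  'cdbdd'
  #10 SA[10]=3  'cfafdbfbbcfbadgbefcdbdd'
  #11 SA[11]=12  'cfbadgbefcdbdd'
  #12 SA[12]=25  'd'
  #13 SA[13]=22  'dbdd'
  #14 SA[14]=7  'dbfbbcfbadgbefcdbdd'
  #15 SA[15]=24  'dd'
  #16 SA[16]=16  'dgbefcdbdd'
  #17 SA[17]=19  'efcdbdd'
  #18 SA[18]=4  'fafdbfbbcfbadgbefcdbdd'
  #19 SA[19]=13  'fbadgbefcdbdd'
  #20 SA[20]=9  'fbbcfbadgbefcdbdd'
  #21 SA[21]=1  'fccfafdbfbbcfbadgbefcdbdd'
  #22 SA[22]=20  'fcdbdd'
  #23 SA[23]=6  'fdbfbbcfbadgbefcdbdd'
  #24 SA[24]=17  'gbefcdbdd'
  #25 SA[25]=0  'gfccfafdbfbbcfbadgbefcdbdd'

SA = [15, 5, 14, 10, 11, 23, 18, 8, 2, 21, 3, 12, 25, 22, 7, 24, 16, 19, 4, 13, 9, 1, 20, 6, 17, 0]
[i] adj suffixes → lcp
  [1] 15/5 → 1 ('a')
  [2] 5/14 → 0 ('')
  [3] 14/10 → 1 ('b')
  [4] 10/11 → 1 ('b')
  [5] 11/23 → 1 ('b')
  [6] 23/18 → 1 ('b')
  [7] 18/8 → 1 ('b')
  [8] 8/2 → 0 ('')
  [9] 2/21 → 1 ('c')
  [10] 21/3 → 1 ('c')
  [11] 3/12 → 2 ('cf')
  [12] 12/25 → 0 ('')
  [13] 25/22 → 1 ('d')
  [14] 22/7 → 2 ('db')
  [15] 7/24 → 1 ('d')
  [16] 24/16 → 1 ('d')
  [17] 16/19 → 0 ('')
  [18] 19/4 → 0 ('')
  [19] 4/13 → 1 ('f')
  [20] 13/9 → 2 ('fb')
  [21] 9/1 → 1 ('f')
  [22] 1/20 → 2 ('fc')
  [23] 20/6 → 1 ('f')
  [24] 6/17 → 0 ('')
  [25] 17/0 → 1 ('g')

[0, 1, 0, 1, 1, 1, 1, 1, 0, 1, 1, 2, 0, 1, 2, 1, 1, 0, 0, 1, 2, 1, 2, 1, 0, 1]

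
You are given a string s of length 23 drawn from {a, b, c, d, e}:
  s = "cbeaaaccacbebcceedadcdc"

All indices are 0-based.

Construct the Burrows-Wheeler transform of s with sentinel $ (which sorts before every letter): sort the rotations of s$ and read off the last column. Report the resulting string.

rank  rotation                  last
    0  $cbeaaaccacbebcceedadcdc  c
    1  aaaccacbebcceedadcdc$cbe  e
    2  aaccacbebcceedadcdc$cbea  a
    3  acbebcceedadcdc$cbeaaacc  c
    4  accacbebcceedadcdc$cbeaa  a
    5  adcdc$cbeaaaccacbebcceed  d
    6  bcceedadcdc$cbeaaaccacbe  e
    7  beaaaccacbebcceedadcdc$c  c
    8  bebcceedadcdc$cbeaaaccac  c
    9  c$cbeaaaccacbebcceedadcd  d
   10  cacbebcceedadcdc$cbeaaac  c
   11  cbeaaaccacbebcceedadcdc$  $
   12  cbebcceedadcdc$cbeaaacca  a
   13  ccacbebcceedadcdc$cbeaaa  a
   14  cceedadcdc$cbeaaaccacbeb  b
   15  cdc$cbeaaaccacbebcceedad  d
   16  ceedadcdc$cbeaaaccacbebc  c
   17  dadcdc$cbeaaaccacbebccee  e
   18  dc$cbeaaaccacbebcceedadc  c
   19  dcdc$cbeaaaccacbebcceeda  a
   20  eaaaccacbebcceedadcdc$cb  b
   21  ebcceedadcdc$cbeaaaccacb  b
   22  edadcdc$cbeaaaccacbebcce  e
   23  eedadcdc$cbeaaaccacbebcc  c

ceacadeccdc$aabdcecabbec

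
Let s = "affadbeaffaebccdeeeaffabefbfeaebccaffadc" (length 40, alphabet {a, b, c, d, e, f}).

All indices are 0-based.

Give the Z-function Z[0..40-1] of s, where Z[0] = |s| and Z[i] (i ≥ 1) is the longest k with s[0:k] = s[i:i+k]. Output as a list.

Z[0]=40
i=1: outside box; Z[1]=0
i=2: outside box; Z[2]=0
i=3: outside box; Z[3]=1 scan→box=[3,4)
i=4: outside box; Z[4]=0
i=5: outside box; Z[5]=0
i=6: outside box; Z[6]=0
i=7: outside box; Z[7]=4 scan→box=[7,11)
i=8: min(r-i=3, Z[1]=0)=0; Z[8]=0
i=9: min(r-i=2, Z[2]=0)=0; Z[9]=0
i=10: min(r-i=1, Z[3]=1)=1; Z[10]=1
i=11: outside box; Z[11]=0
i=12: outside box; Z[12]=0
i=13: outside box; Z[13]=0
i=14: outside box; Z[14]=0
i=15: outside box; Z[15]=0
i=16: outside box; Z[16]=0
i=17: outside box; Z[17]=0
i=18: outside box; Z[18]=0
i=19: outside box; Z[19]=4 scan→box=[19,23)
i=20: min(r-i=3, Z[1]=0)=0; Z[20]=0
i=21: min(r-i=2, Z[2]=0)=0; Z[21]=0
i=22: min(r-i=1, Z[3]=1)=1; Z[22]=1
i=23: outside box; Z[23]=0
i=24: outside box; Z[24]=0
i=25: outside box; Z[25]=0
i=26: outside box; Z[26]=0
i=27: outside box; Z[27]=0
i=28: outside box; Z[28]=0
i=29: outside box; Z[29]=1 scan→box=[29,30)
i=30: outside box; Z[30]=0
i=31: outside box; Z[31]=0
i=32: outside box; Z[32]=0
i=33: outside box; Z[33]=0
i=34: outside box; Z[34]=5 scan→box=[34,39)
i=35: min(r-i=4, Z[1]=0)=0; Z[35]=0
i=36: min(r-i=3, Z[2]=0)=0; Z[36]=0
i=37: min(r-i=2, Z[3]=1)=1; Z[37]=1
i=38: min(r-i=1, Z[4]=0)=0; Z[38]=0
i=39: outside box; Z[39]=0

[40, 0, 0, 1, 0, 0, 0, 4, 0, 0, 1, 0, 0, 0, 0, 0, 0, 0, 0, 4, 0, 0, 1, 0, 0, 0, 0, 0, 0, 1, 0, 0, 0, 0, 5, 0, 0, 1, 0, 0]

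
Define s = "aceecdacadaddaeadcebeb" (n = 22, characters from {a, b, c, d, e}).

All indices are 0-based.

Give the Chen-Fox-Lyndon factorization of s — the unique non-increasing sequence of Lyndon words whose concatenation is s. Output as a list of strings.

["aceecd", "acadaddaeadcebeb"]

emit factor 1: 'aceecd' (i=0, period=6)
emit factor 2: 'acadaddaeadcebeb' (i=6, period=16)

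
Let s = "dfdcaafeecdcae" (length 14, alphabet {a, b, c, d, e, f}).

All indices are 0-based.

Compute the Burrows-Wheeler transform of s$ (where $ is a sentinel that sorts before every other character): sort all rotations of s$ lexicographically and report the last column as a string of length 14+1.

eccaddefc$aefda

rank  rotation         last
    0  $dfdcaafeecdcae  e
    1  aafeecdcae$dfdc  c
    2  ae$dfdcaafeecdc  c
    3  afeecdcae$dfdca  a
    4  caafeecdcae$dfd  d
    5  cae$dfdcaafeecd  d
    6  cdcae$dfdcaafee  e
    7  dcaafeecdcae$df  f
    8  dcae$dfdcaafeec  c
    9  dfdcaafeecdcae$  $
   10  e$dfdcaafeecdca  a
   11  ecdcae$dfdcaafe  e
   12  eecdcae$dfdcaaf  f
   13  fdcaafeecdcae$d  d
   14  feecdcae$dfdcaa  a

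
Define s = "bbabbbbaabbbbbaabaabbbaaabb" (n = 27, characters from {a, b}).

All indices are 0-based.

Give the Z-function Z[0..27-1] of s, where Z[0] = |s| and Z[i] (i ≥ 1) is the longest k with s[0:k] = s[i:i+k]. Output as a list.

[27, 1, 0, 2, 2, 3, 1, 0, 0, 2, 2, 2, 3, 1, 0, 0, 1, 0, 0, 2, 3, 1, 0, 0, 0, 2, 1]

Z[0]=27
i=1: fresh scan; Z[1]=1 extend→box=[1,2)
i=2: fresh scan; Z[2]=0
i=3: fresh scan; Z[3]=2 extend→box=[3,5)
i=4: min(r-i=1, Z[1]=1)=1; Z[4]=2 extend→box=[4,6)
i=5: min(r-i=1, Z[1]=1)=1; Z[5]=3 extend→box=[5,8)
i=6: min(r-i=2, Z[1]=1)=1; Z[6]=1
i=7: min(r-i=1, Z[2]=0)=0; Z[7]=0
i=8: fresh scan; Z[8]=0
i=9: fresh scan; Z[9]=2 extend→box=[9,11)
i=10: min(r-i=1, Z[1]=1)=1; Z[10]=2 extend→box=[10,12)
i=11: min(r-i=1, Z[1]=1)=1; Z[11]=2 extend→box=[11,13)
i=12: min(r-i=1, Z[1]=1)=1; Z[12]=3 extend→box=[12,15)
i=13: min(r-i=2, Z[1]=1)=1; Z[13]=1
i=14: min(r-i=1, Z[2]=0)=0; Z[14]=0
i=15: fresh scan; Z[15]=0
i=16: fresh scan; Z[16]=1 extend→box=[16,17)
i=17: fresh scan; Z[17]=0
i=18: fresh scan; Z[18]=0
i=19: fresh scan; Z[19]=2 extend→box=[19,21)
i=20: min(r-i=1, Z[1]=1)=1; Z[20]=3 extend→box=[20,23)
i=21: min(r-i=2, Z[1]=1)=1; Z[21]=1
i=22: min(r-i=1, Z[2]=0)=0; Z[22]=0
i=23: fresh scan; Z[23]=0
i=24: fresh scan; Z[24]=0
i=25: fresh scan; Z[25]=2 extend→box=[25,27)
i=26: min(r-i=1, Z[1]=1)=1; Z[26]=1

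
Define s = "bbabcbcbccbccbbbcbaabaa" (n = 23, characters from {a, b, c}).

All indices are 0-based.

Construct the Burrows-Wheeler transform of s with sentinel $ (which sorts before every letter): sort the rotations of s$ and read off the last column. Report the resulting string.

aabbabacb$cbbacccbcbcbbb

rank  rotation                  last
    0  $bbabcbcbccbccbbbcbaabaa  a
    1  a$bbabcbcbccbccbbbcbaaba  a
    2  aa$bbabcbcbccbccbbbcbaab  b
    3  aabaa$bbabcbcbccbccbbbcb  b
    4  abaa$bbabcbcbccbccbbbcba  a
    5  abcbcbccbccbbbcbaabaa$bb  b
    6  baa$bbabcbcbccbccbbbcbaa  a
    7  baabaa$bbabcbcbccbccbbbc  c
    8  babcbcbccbccbbbcbaabaa$b  b
    9  bbabcbcbccbccbbbcbaabaa$  $
   10  bbbcbaabaa$bbabcbcbccbcc  c
   11  bbcbaabaa$bbabcbcbccbccb  b
   12  bcbaabaa$bbabcbcbccbccbb  b
   13  bcbcbccbccbbbcbaabaa$bba  a
   14  bcbccbccbbbcbaabaa$bbabc  c
   15  bccbbbcbaabaa$bbabcbcbcc  c
   16  bccbccbbbcbaabaa$bbabcbc  c
   17  cbaabaa$bbabcbcbccbccbbb  b
   18  cbbbcbaabaa$bbabcbcbccbc  c
   19  cbcbccbccbbbcbaabaa$bbab  b
   20  cbccbbbcbaabaa$bbabcbcbc  c
   21  cbccbccbbbcbaabaa$bbabcb  b
   22  ccbbbcbaabaa$bbabcbcbccb  b
   23  ccbccbbbcbaabaa$bbabcbcb  b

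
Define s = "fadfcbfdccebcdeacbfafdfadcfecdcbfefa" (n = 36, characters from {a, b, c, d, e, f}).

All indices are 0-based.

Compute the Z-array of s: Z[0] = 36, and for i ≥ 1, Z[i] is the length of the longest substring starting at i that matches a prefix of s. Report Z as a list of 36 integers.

Z[0]=36
i=1: i≥r, start 0; Z[1]=0
i=2: i≥r, start 0; Z[2]=0
i=3: i≥r, start 0; Z[3]=1 scan→box=[3,4)
i=4: i≥r, start 0; Z[4]=0
i=5: i≥r, start 0; Z[5]=0
i=6: i≥r, start 0; Z[6]=1 scan→box=[6,7)
i=7: i≥r, start 0; Z[7]=0
i=8: i≥r, start 0; Z[8]=0
i=9: i≥r, start 0; Z[9]=0
i=10: i≥r, start 0; Z[10]=0
i=11: i≥r, start 0; Z[11]=0
i=12: i≥r, start 0; Z[12]=0
i=13: i≥r, start 0; Z[13]=0
i=14: i≥r, start 0; Z[14]=0
i=15: i≥r, start 0; Z[15]=0
i=16: i≥r, start 0; Z[16]=0
i=17: i≥r, start 0; Z[17]=0
i=18: i≥r, start 0; Z[18]=2 scan→box=[18,20)
i=19: min(r-i=1, Z[1]=0)=0; Z[19]=0
i=20: i≥r, start 0; Z[20]=1 scan→box=[20,21)
i=21: i≥r, start 0; Z[21]=0
i=22: i≥r, start 0; Z[22]=3 scan→box=[22,25)
i=23: min(r-i=2, Z[1]=0)=0; Z[23]=0
i=24: min(r-i=1, Z[2]=0)=0; Z[24]=0
i=25: i≥r, start 0; Z[25]=0
i=26: i≥r, start 0; Z[26]=1 scan→box=[26,27)
i=27: i≥r, start 0; Z[27]=0
i=28: i≥r, start 0; Z[28]=0
i=29: i≥r, start 0; Z[29]=0
i=30: i≥r, start 0; Z[30]=0
i=31: i≥r, start 0; Z[31]=0
i=32: i≥r, start 0; Z[32]=1 scan→box=[32,33)
i=33: i≥r, start 0; Z[33]=0
i=34: i≥r, start 0; Z[34]=2 scan→box=[34,36)
i=35: min(r-i=1, Z[1]=0)=0; Z[35]=0

[36, 0, 0, 1, 0, 0, 1, 0, 0, 0, 0, 0, 0, 0, 0, 0, 0, 0, 2, 0, 1, 0, 3, 0, 0, 0, 1, 0, 0, 0, 0, 0, 1, 0, 2, 0]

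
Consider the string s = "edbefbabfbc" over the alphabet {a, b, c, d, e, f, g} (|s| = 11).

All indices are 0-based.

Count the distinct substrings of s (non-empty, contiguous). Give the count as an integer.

60

rank→(start, suffix):
  0 → (6, 'abfbc')
  1 → (5, 'babfbc')
  2 → (9, 'bc')
  3 → (2, 'befbabfbc')
  4 → (7, 'bfbc')
  5 → (10, 'c')
  6 → (1, 'dbefbabfbc')
  7 → (0, 'edbefbabfbc')
  8 → (3, 'efbabfbc')
  9 → (4, 'fbabfbc')
  10 → (8, 'fbc')

SA = [6, 5, 9, 2, 7, 10, 1, 0, 3, 4, 8]
rank  pair      lcp
   1  s[6:],s[5:]  0  ''
   2  s[5:],s[9:]  1  'b'
   3  s[9:],s[2:]  1  'b'
   4  s[2:],s[7:]  1  'b'
   5  s[7:],s[10:]  0  ''
   6  s[10:],s[1:]  0  ''
   7  s[1:],s[0:]  0  ''
   8  s[0:],s[3:]  1  'e'
   9  s[3:],s[4:]  0  ''
  10  s[4:],s[8:]  2  'fb'

n(n+1)/2 = 11·12/2 = 66
Σ LCP = 0 + 0 + 1 + 1 + 1 + 0 + 0 + 0 + 1 + 0 + 2 = 6
distinct = 66 − 6 = 60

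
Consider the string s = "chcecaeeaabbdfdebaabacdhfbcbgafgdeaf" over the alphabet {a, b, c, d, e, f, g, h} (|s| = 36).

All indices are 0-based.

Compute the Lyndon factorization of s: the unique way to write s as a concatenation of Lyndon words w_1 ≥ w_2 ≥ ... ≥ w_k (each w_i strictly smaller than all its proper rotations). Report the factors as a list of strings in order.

emit factor 1: 'ch' (i=0, period=2)
emit factor 2: 'ce' (i=2, period=2)
emit factor 3: 'c' (i=4, period=1)
emit factor 4: 'aee' (i=5, period=3)
emit factor 5: 'aabbdfdeb' (i=8, period=9)
emit factor 6: 'aabacdhfbcbgafgdeaf' (i=17, period=19)

["ch", "ce", "c", "aee", "aabbdfdeb", "aabacdhfbcbgafgdeaf"]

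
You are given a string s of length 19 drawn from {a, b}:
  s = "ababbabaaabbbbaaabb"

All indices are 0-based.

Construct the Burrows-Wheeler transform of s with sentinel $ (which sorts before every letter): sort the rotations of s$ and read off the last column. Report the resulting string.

bbbaab$ababbabaababa

rank  rotation              last
    0  $ababbabaaabbbbaaabb  b
    1  aaabb$ababbabaaabbbb  b
    2  aaabbbbaaabb$ababbab  b
    3  aabb$ababbabaaabbbba  a
    4  aabbbbaaabb$ababbaba  a
    5  abaaabbbbaaabb$ababb  b
    6  ababbabaaabbbbaaabb$  $
    7  abb$ababbabaaabbbbaa  a
    8  abbabaaabbbbaaabb$ab  b
    9  abbbbaaabb$ababbabaa  a
   10  b$ababbabaaabbbbaaab  b
   11  baaabb$ababbabaaabbb  b
   12  baaabbbbaaabb$ababba  a
   13  babaaabbbbaaabb$abab  b
   14  babbabaaabbbbaaabb$a  a
   15  bb$ababbabaaabbbbaaa  a
   16  bbaaabb$ababbabaaabb  b
   17  bbabaaabbbbaaabb$aba  a
   18  bbbaaabb$ababbabaaab  b
   19  bbbbaaabb$ababbabaaa  a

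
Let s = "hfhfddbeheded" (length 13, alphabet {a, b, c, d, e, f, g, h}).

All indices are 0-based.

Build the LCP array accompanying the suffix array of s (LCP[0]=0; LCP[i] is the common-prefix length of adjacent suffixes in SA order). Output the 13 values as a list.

[0, 0, 1, 1, 1, 0, 2, 1, 0, 1, 0, 1, 2]

rank→(start, suffix):
  0 → (6, 'beheded')
  1 → (12, 'd')
  2 → (5, 'dbeheded')
  3 → (4, 'ddbeheded')
  4 → (10, 'ded')
  5 → (11, 'ed')
  6 → (9, 'eded')
  7 → (7, 'eheded')
  8 → (3, 'fddbeheded')
  9 → (1, 'fhfddbeheded')
  10 → (8, 'heded')
  11 → (2, 'hfddbeheded')
  12 → (0, 'hfhfddbeheded')

SA = [6, 12, 5, 4, 10, 11, 9, 7, 3, 1, 8, 2, 0]
[i] adj suffixes → lcp
  [1] 6/12 → 0 ('')
  [2] 12/5 → 1 ('d')
  [3] 5/4 → 1 ('d')
  [4] 4/10 → 1 ('d')
  [5] 10/11 → 0 ('')
  [6] 11/9 → 2 ('ed')
  [7] 9/7 → 1 ('e')
  [8] 7/3 → 0 ('')
  [9] 3/1 → 1 ('f')
  [10] 1/8 → 0 ('')
  [11] 8/2 → 1 ('h')
  [12] 2/0 → 2 ('hf')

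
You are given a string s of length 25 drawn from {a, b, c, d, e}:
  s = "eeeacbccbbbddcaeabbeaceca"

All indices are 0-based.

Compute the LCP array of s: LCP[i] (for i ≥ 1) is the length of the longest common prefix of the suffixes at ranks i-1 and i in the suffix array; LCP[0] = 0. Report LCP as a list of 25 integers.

sorted suffixes:
  #0 SA[0]=24  'a'
  #1 SA[1]=16  'abbeaceca'
  #2 SA[2]=3  'acbccbbbddcaeabbeaceca'
  #3 SA[3]=20  'aceca'
  #4 SA[4]=14  'aeabbeaceca'
  #5 SA[5]=8  'bbbddcaeabbeaceca'
  #6 SA[6]=9  'bbddcaeabbeaceca'
  #7 SA[7]=17  'bbeaceca'
  #8 SA[8]=5  'bccbbbddcaeabbeaceca'
  #9 SA[9]=10  'bddcaeabbeaceca'
  #10 SA[10]=18  'beaceca'
  #11 SA[11]=23  'ca'
  #12 SA[12]=13  'caeabbeaceca'
  #13 SA[13]=7  'cbbbddcaeabbeaceca'
  #14 SA[14]=4  'cbccbbbddcaeabbeaceca'
  #15 SA[15]=6  'ccbbbddcaeabbeaceca'
  #16 SA[16]=21  'ceca'
  #17 SA[17]=12  'dcaeabbeaceca'
  #18 SA[18]=11  'ddcaeabbeaceca'
  #19 SA[19]=15  'eabbeaceca'
  #20 SA[20]=2  'eacbccbbbddcaeabbeaceca'
  #21 SA[21]=19  'eaceca'
  #22 SA[22]=22  'eca'
  #23 SA[23]=1  'eeacbccbbbddcaeabbeaceca'
  #24 SA[24]=0  'eeeacbccbbbddcaeabbeaceca'

SA = [24, 16, 3, 20, 14, 8, 9, 17, 5, 10, 18, 23, 13, 7, 4, 6, 21, 12, 11, 15, 2, 19, 22, 1, 0]
i: (SA[i-1],SA[i]) lcp shared
  1: (24,16) 1 'a'
  2: (16,3) 1 'a'
  3: (3,20) 2 'ac'
  4: (20,14) 1 'a'
  5: (14,8) 0 ''
  6: (8,9) 2 'bb'
  7: (9,17) 2 'bb'
  8: (17,5) 1 'b'
  9: (5,10) 1 'b'
  10: (10,18) 1 'b'
  11: (18,23) 0 ''
  12: (23,13) 2 'ca'
  13: (13,7) 1 'c'
  14: (7,4) 2 'cb'
  15: (4,6) 1 'c'
  16: (6,21) 1 'c'
  17: (21,12) 0 ''
  18: (12,11) 1 'd'
  19: (11,15) 0 ''
  20: (15,2) 2 'ea'
  21: (2,19) 3 'eac'
  22: (19,22) 1 'e'
  23: (22,1) 1 'e'
  24: (1,0) 2 'ee'

[0, 1, 1, 2, 1, 0, 2, 2, 1, 1, 1, 0, 2, 1, 2, 1, 1, 0, 1, 0, 2, 3, 1, 1, 2]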